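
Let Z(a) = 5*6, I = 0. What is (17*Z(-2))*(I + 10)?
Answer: 5100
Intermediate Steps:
Z(a) = 30
(17*Z(-2))*(I + 10) = (17*30)*(0 + 10) = 510*10 = 5100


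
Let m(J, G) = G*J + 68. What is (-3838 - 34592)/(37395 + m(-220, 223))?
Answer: 38430/11597 ≈ 3.3138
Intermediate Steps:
m(J, G) = 68 + G*J
(-3838 - 34592)/(37395 + m(-220, 223)) = (-3838 - 34592)/(37395 + (68 + 223*(-220))) = -38430/(37395 + (68 - 49060)) = -38430/(37395 - 48992) = -38430/(-11597) = -38430*(-1/11597) = 38430/11597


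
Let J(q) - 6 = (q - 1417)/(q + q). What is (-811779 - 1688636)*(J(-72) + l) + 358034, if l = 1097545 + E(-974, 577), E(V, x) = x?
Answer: -395395375690319/144 ≈ -2.7458e+12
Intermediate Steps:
J(q) = 6 + (-1417 + q)/(2*q) (J(q) = 6 + (q - 1417)/(q + q) = 6 + (-1417 + q)/((2*q)) = 6 + (-1417 + q)*(1/(2*q)) = 6 + (-1417 + q)/(2*q))
l = 1098122 (l = 1097545 + 577 = 1098122)
(-811779 - 1688636)*(J(-72) + l) + 358034 = (-811779 - 1688636)*((13/2)*(-109 - 72)/(-72) + 1098122) + 358034 = -2500415*((13/2)*(-1/72)*(-181) + 1098122) + 358034 = -2500415*(2353/144 + 1098122) + 358034 = -2500415*158131921/144 + 358034 = -395395427247215/144 + 358034 = -395395375690319/144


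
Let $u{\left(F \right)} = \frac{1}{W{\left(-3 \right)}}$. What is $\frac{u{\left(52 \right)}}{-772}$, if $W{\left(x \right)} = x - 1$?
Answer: $\frac{1}{3088} \approx 0.00032383$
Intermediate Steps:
$W{\left(x \right)} = -1 + x$ ($W{\left(x \right)} = x - 1 = -1 + x$)
$u{\left(F \right)} = - \frac{1}{4}$ ($u{\left(F \right)} = \frac{1}{-1 - 3} = \frac{1}{-4} = - \frac{1}{4}$)
$\frac{u{\left(52 \right)}}{-772} = - \frac{1}{4 \left(-772\right)} = \left(- \frac{1}{4}\right) \left(- \frac{1}{772}\right) = \frac{1}{3088}$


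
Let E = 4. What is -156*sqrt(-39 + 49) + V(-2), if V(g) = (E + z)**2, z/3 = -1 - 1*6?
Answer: 289 - 156*sqrt(10) ≈ -204.32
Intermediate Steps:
z = -21 (z = 3*(-1 - 1*6) = 3*(-1 - 6) = 3*(-7) = -21)
V(g) = 289 (V(g) = (4 - 21)**2 = (-17)**2 = 289)
-156*sqrt(-39 + 49) + V(-2) = -156*sqrt(-39 + 49) + 289 = -156*sqrt(10) + 289 = 289 - 156*sqrt(10)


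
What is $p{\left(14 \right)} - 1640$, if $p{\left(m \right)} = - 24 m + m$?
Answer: $-1962$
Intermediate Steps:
$p{\left(m \right)} = - 23 m$
$p{\left(14 \right)} - 1640 = \left(-23\right) 14 - 1640 = -322 - 1640 = -1962$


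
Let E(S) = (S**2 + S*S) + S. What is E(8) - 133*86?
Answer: -11302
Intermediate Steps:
E(S) = S + 2*S**2 (E(S) = (S**2 + S**2) + S = 2*S**2 + S = S + 2*S**2)
E(8) - 133*86 = 8*(1 + 2*8) - 133*86 = 8*(1 + 16) - 11438 = 8*17 - 11438 = 136 - 11438 = -11302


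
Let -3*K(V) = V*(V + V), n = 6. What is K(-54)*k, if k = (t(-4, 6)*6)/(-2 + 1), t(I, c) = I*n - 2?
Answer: -303264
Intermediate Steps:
t(I, c) = -2 + 6*I (t(I, c) = I*6 - 2 = 6*I - 2 = -2 + 6*I)
K(V) = -2*V²/3 (K(V) = -V*(V + V)/3 = -V*2*V/3 = -2*V²/3)
k = 156 (k = ((-2 + 6*(-4))*6)/(-2 + 1) = ((-2 - 24)*6)/(-1) = -26*6*(-1) = -156*(-1) = 156)
K(-54)*k = -⅔*(-54)²*156 = -⅔*2916*156 = -1944*156 = -303264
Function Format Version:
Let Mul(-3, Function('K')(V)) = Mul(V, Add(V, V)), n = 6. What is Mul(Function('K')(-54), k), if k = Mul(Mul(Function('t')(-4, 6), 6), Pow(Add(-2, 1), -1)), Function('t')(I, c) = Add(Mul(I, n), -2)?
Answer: -303264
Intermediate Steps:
Function('t')(I, c) = Add(-2, Mul(6, I)) (Function('t')(I, c) = Add(Mul(I, 6), -2) = Add(Mul(6, I), -2) = Add(-2, Mul(6, I)))
Function('K')(V) = Mul(Rational(-2, 3), Pow(V, 2)) (Function('K')(V) = Mul(Rational(-1, 3), Mul(V, Add(V, V))) = Mul(Rational(-1, 3), Mul(V, Mul(2, V))) = Mul(Rational(-1, 3), Mul(2, Pow(V, 2))) = Mul(Rational(-2, 3), Pow(V, 2)))
k = 156 (k = Mul(Mul(Add(-2, Mul(6, -4)), 6), Pow(Add(-2, 1), -1)) = Mul(Mul(Add(-2, -24), 6), Pow(-1, -1)) = Mul(Mul(-26, 6), -1) = Mul(-156, -1) = 156)
Mul(Function('K')(-54), k) = Mul(Mul(Rational(-2, 3), Pow(-54, 2)), 156) = Mul(Mul(Rational(-2, 3), 2916), 156) = Mul(-1944, 156) = -303264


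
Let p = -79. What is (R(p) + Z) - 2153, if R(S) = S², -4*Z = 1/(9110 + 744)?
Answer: 161132607/39416 ≈ 4088.0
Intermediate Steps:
Z = -1/39416 (Z = -1/(4*(9110 + 744)) = -¼/9854 = -¼*1/9854 = -1/39416 ≈ -2.5370e-5)
(R(p) + Z) - 2153 = ((-79)² - 1/39416) - 2153 = (6241 - 1/39416) - 2153 = 245995255/39416 - 2153 = 161132607/39416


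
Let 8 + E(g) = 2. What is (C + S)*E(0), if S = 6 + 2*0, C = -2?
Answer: -24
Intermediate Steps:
S = 6 (S = 6 + 0 = 6)
E(g) = -6 (E(g) = -8 + 2 = -6)
(C + S)*E(0) = (-2 + 6)*(-6) = 4*(-6) = -24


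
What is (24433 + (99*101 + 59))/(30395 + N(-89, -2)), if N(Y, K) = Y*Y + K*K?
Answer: 34491/38320 ≈ 0.90008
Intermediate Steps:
N(Y, K) = K² + Y² (N(Y, K) = Y² + K² = K² + Y²)
(24433 + (99*101 + 59))/(30395 + N(-89, -2)) = (24433 + (99*101 + 59))/(30395 + ((-2)² + (-89)²)) = (24433 + (9999 + 59))/(30395 + (4 + 7921)) = (24433 + 10058)/(30395 + 7925) = 34491/38320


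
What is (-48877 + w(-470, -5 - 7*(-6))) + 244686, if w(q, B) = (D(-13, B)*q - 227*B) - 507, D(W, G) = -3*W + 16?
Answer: 161053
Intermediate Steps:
D(W, G) = 16 - 3*W
w(q, B) = -507 - 227*B + 55*q (w(q, B) = ((16 - 3*(-13))*q - 227*B) - 507 = ((16 + 39)*q - 227*B) - 507 = (55*q - 227*B) - 507 = (-227*B + 55*q) - 507 = -507 - 227*B + 55*q)
(-48877 + w(-470, -5 - 7*(-6))) + 244686 = (-48877 + (-507 - 227*(-5 - 7*(-6)) + 55*(-470))) + 244686 = (-48877 + (-507 - 227*(-5 + 42) - 25850)) + 244686 = (-48877 + (-507 - 227*37 - 25850)) + 244686 = (-48877 + (-507 - 8399 - 25850)) + 244686 = (-48877 - 34756) + 244686 = -83633 + 244686 = 161053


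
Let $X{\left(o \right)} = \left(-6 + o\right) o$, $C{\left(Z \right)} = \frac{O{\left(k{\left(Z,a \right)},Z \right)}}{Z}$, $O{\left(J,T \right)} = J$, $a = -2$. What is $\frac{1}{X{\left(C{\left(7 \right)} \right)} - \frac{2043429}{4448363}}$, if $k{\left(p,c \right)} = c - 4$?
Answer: $\frac{217969787}{1181000523} \approx 0.18456$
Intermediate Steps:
$k{\left(p,c \right)} = -4 + c$
$C{\left(Z \right)} = - \frac{6}{Z}$ ($C{\left(Z \right)} = \frac{-4 - 2}{Z} = - \frac{6}{Z}$)
$X{\left(o \right)} = o \left(-6 + o\right)$
$\frac{1}{X{\left(C{\left(7 \right)} \right)} - \frac{2043429}{4448363}} = \frac{1}{- \frac{6}{7} \left(-6 - \frac{6}{7}\right) - \frac{2043429}{4448363}} = \frac{1}{\left(-6\right) \frac{1}{7} \left(-6 - \frac{6}{7}\right) - \frac{2043429}{4448363}} = \frac{1}{- \frac{6 \left(-6 - \frac{6}{7}\right)}{7} - \frac{2043429}{4448363}} = \frac{1}{\left(- \frac{6}{7}\right) \left(- \frac{48}{7}\right) - \frac{2043429}{4448363}} = \frac{1}{\frac{288}{49} - \frac{2043429}{4448363}} = \frac{1}{\frac{1181000523}{217969787}} = \frac{217969787}{1181000523}$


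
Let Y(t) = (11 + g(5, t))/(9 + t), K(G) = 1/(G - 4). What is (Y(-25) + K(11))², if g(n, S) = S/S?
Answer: 289/784 ≈ 0.36862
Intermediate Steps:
g(n, S) = 1
K(G) = 1/(-4 + G)
Y(t) = 12/(9 + t) (Y(t) = (11 + 1)/(9 + t) = 12/(9 + t))
(Y(-25) + K(11))² = (12/(9 - 25) + 1/(-4 + 11))² = (12/(-16) + 1/7)² = (12*(-1/16) + ⅐)² = (-¾ + ⅐)² = (-17/28)² = 289/784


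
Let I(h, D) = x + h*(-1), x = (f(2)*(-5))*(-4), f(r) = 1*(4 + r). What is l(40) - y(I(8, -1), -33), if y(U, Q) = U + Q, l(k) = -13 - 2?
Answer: -94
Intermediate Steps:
f(r) = 4 + r
x = 120 (x = ((4 + 2)*(-5))*(-4) = (6*(-5))*(-4) = -30*(-4) = 120)
I(h, D) = 120 - h (I(h, D) = 120 + h*(-1) = 120 - h)
l(k) = -15
y(U, Q) = Q + U
l(40) - y(I(8, -1), -33) = -15 - (-33 + (120 - 1*8)) = -15 - (-33 + (120 - 8)) = -15 - (-33 + 112) = -15 - 1*79 = -15 - 79 = -94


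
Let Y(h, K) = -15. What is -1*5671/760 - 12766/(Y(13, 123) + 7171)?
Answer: -12570959/1359640 ≈ -9.2458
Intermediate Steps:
-1*5671/760 - 12766/(Y(13, 123) + 7171) = -1*5671/760 - 12766/(-15 + 7171) = -5671*1/760 - 12766/7156 = -5671/760 - 12766*1/7156 = -5671/760 - 6383/3578 = -12570959/1359640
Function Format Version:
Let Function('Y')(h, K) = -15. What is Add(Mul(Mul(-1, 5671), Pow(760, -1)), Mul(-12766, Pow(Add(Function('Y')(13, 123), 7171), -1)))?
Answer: Rational(-12570959, 1359640) ≈ -9.2458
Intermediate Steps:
Add(Mul(Mul(-1, 5671), Pow(760, -1)), Mul(-12766, Pow(Add(Function('Y')(13, 123), 7171), -1))) = Add(Mul(Mul(-1, 5671), Pow(760, -1)), Mul(-12766, Pow(Add(-15, 7171), -1))) = Add(Mul(-5671, Rational(1, 760)), Mul(-12766, Pow(7156, -1))) = Add(Rational(-5671, 760), Mul(-12766, Rational(1, 7156))) = Add(Rational(-5671, 760), Rational(-6383, 3578)) = Rational(-12570959, 1359640)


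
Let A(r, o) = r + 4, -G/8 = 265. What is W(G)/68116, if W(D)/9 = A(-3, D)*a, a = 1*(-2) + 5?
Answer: 27/68116 ≈ 0.00039638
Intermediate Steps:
G = -2120 (G = -8*265 = -2120)
A(r, o) = 4 + r
a = 3 (a = -2 + 5 = 3)
W(D) = 27 (W(D) = 9*((4 - 3)*3) = 9*(1*3) = 9*3 = 27)
W(G)/68116 = 27/68116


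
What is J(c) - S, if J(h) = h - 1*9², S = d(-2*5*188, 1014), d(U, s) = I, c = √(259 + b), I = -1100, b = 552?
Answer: 1019 + √811 ≈ 1047.5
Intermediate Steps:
c = √811 (c = √(259 + 552) = √811 ≈ 28.478)
d(U, s) = -1100
S = -1100
J(h) = -81 + h (J(h) = h - 1*81 = h - 81 = -81 + h)
J(c) - S = (-81 + √811) - 1*(-1100) = (-81 + √811) + 1100 = 1019 + √811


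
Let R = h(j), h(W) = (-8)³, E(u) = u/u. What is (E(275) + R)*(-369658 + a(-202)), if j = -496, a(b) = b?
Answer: 188998460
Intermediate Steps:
E(u) = 1
h(W) = -512
R = -512
(E(275) + R)*(-369658 + a(-202)) = (1 - 512)*(-369658 - 202) = -511*(-369860) = 188998460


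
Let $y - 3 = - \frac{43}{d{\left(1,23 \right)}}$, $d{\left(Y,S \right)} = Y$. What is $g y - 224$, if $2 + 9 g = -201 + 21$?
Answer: $\frac{5264}{9} \approx 584.89$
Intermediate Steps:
$g = - \frac{182}{9}$ ($g = - \frac{2}{9} + \frac{-201 + 21}{9} = - \frac{2}{9} + \frac{1}{9} \left(-180\right) = - \frac{2}{9} - 20 = - \frac{182}{9} \approx -20.222$)
$y = -40$ ($y = 3 - \frac{43}{1} = 3 - 43 = -40$)
$g y - 224 = \left(- \frac{182}{9}\right) \left(-40\right) - 224 = \frac{7280}{9} - 224 = \frac{5264}{9}$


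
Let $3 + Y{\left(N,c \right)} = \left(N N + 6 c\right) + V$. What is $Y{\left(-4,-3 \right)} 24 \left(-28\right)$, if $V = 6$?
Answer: $-672$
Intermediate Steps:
$Y{\left(N,c \right)} = 3 + N^{2} + 6 c$ ($Y{\left(N,c \right)} = -3 + \left(\left(N N + 6 c\right) + 6\right) = -3 + \left(\left(N^{2} + 6 c\right) + 6\right) = -3 + \left(6 + N^{2} + 6 c\right) = 3 + N^{2} + 6 c$)
$Y{\left(-4,-3 \right)} 24 \left(-28\right) = \left(3 + \left(-4\right)^{2} + 6 \left(-3\right)\right) 24 \left(-28\right) = \left(3 + 16 - 18\right) 24 \left(-28\right) = 1 \cdot 24 \left(-28\right) = 24 \left(-28\right) = -672$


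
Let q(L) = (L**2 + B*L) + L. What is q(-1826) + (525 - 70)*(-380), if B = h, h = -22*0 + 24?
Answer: 3115726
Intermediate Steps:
h = 24 (h = 0 + 24 = 24)
B = 24
q(L) = L**2 + 25*L (q(L) = (L**2 + 24*L) + L = L**2 + 25*L)
q(-1826) + (525 - 70)*(-380) = -1826*(25 - 1826) + (525 - 70)*(-380) = -1826*(-1801) + 455*(-380) = 3288626 - 172900 = 3115726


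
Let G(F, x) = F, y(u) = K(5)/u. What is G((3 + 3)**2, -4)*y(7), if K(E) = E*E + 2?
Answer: 972/7 ≈ 138.86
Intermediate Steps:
K(E) = 2 + E**2 (K(E) = E**2 + 2 = 2 + E**2)
y(u) = 27/u (y(u) = (2 + 5**2)/u = (2 + 25)/u = 27/u)
G((3 + 3)**2, -4)*y(7) = (3 + 3)**2*(27/7) = 6**2*(27*(1/7)) = 36*(27/7) = 972/7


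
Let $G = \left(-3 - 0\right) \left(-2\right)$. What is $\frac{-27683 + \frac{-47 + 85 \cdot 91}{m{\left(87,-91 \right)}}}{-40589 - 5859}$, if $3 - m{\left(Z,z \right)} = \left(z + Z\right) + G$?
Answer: $\frac{19995}{46448} \approx 0.43048$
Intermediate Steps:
$G = 6$ ($G = \left(-3 + 0\right) \left(-2\right) = \left(-3\right) \left(-2\right) = 6$)
$m{\left(Z,z \right)} = -3 - Z - z$ ($m{\left(Z,z \right)} = 3 - \left(\left(z + Z\right) + 6\right) = 3 - \left(\left(Z + z\right) + 6\right) = 3 - \left(6 + Z + z\right) = -3 - Z - z$)
$\frac{-27683 + \frac{-47 + 85 \cdot 91}{m{\left(87,-91 \right)}}}{-40589 - 5859} = \frac{-27683 + \frac{-47 + 85 \cdot 91}{-3 - 87 - -91}}{-40589 - 5859} = \frac{-27683 + \frac{-47 + 7735}{-3 - 87 + 91}}{-46448} = \left(-27683 + \frac{7688}{1}\right) \left(- \frac{1}{46448}\right) = \left(-27683 + 7688 \cdot 1\right) \left(- \frac{1}{46448}\right) = \left(-27683 + 7688\right) \left(- \frac{1}{46448}\right) = \left(-19995\right) \left(- \frac{1}{46448}\right) = \frac{19995}{46448}$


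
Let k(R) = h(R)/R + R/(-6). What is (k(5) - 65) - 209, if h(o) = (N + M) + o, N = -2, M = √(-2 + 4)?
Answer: -8227/30 + √2/5 ≈ -273.95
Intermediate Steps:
M = √2 ≈ 1.4142
h(o) = -2 + o + √2 (h(o) = (-2 + √2) + o = -2 + o + √2)
k(R) = -R/6 + (-2 + R + √2)/R (k(R) = (-2 + R + √2)/R + R/(-6) = (-2 + R + √2)/R + R*(-⅙) = (-2 + R + √2)/R - R/6 = -R/6 + (-2 + R + √2)/R)
(k(5) - 65) - 209 = ((-2 + 5 + √2 - ⅙*5²)/5 - 65) - 209 = ((-2 + 5 + √2 - ⅙*25)/5 - 65) - 209 = ((-2 + 5 + √2 - 25/6)/5 - 65) - 209 = ((-7/6 + √2)/5 - 65) - 209 = ((-7/30 + √2/5) - 65) - 209 = (-1957/30 + √2/5) - 209 = -8227/30 + √2/5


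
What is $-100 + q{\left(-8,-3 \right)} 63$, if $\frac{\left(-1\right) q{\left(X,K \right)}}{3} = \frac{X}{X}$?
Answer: $-289$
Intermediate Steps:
$q{\left(X,K \right)} = -3$ ($q{\left(X,K \right)} = - 3 \frac{X}{X} = \left(-3\right) 1 = -3$)
$-100 + q{\left(-8,-3 \right)} 63 = -100 - 189 = -289$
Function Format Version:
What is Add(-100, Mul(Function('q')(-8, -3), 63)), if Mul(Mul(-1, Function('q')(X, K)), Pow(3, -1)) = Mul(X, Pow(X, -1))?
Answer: -289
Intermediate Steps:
Function('q')(X, K) = -3 (Function('q')(X, K) = Mul(-3, Mul(X, Pow(X, -1))) = Mul(-3, 1) = -3)
Add(-100, Mul(Function('q')(-8, -3), 63)) = Add(-100, Mul(-3, 63)) = Add(-100, -189) = -289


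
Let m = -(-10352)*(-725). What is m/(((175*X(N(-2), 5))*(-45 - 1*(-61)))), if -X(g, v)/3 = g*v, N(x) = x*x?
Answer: 18763/420 ≈ 44.674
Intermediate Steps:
N(x) = x²
X(g, v) = -3*g*v
m = -7505200 (m = -1*7505200 = -7505200)
m/(((175*X(N(-2), 5))*(-45 - 1*(-61)))) = -7505200*(-1/(10500*(-45 - 1*(-61)))) = -7505200*(-1/(10500*(-45 + 61))) = -7505200/((175*(-60))*16) = -7505200/((-10500*16)) = -7505200/(-168000) = -7505200*(-1/168000) = 18763/420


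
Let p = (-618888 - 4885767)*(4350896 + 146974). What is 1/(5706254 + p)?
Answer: -1/24759216878596 ≈ -4.0389e-14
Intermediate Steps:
p = -24759222584850 (p = -5504655*4497870 = -24759222584850)
1/(5706254 + p) = 1/(5706254 - 24759222584850) = 1/(-24759216878596) = -1/24759216878596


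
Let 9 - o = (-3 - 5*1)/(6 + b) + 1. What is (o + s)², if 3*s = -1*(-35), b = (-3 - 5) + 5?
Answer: 4489/9 ≈ 498.78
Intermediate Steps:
b = -3 (b = -8 + 5 = -3)
s = 35/3 (s = (-1*(-35))/3 = (⅓)*35 = 35/3 ≈ 11.667)
o = 32/3 (o = 9 - ((-3 - 5*1)/(6 - 3) + 1) = 9 - ((-3 - 5)/3 + 1) = 9 - (-8*⅓ + 1) = 9 - (-8/3 + 1) = 9 - 1*(-5/3) = 9 + 5/3 = 32/3 ≈ 10.667)
(o + s)² = (32/3 + 35/3)² = (67/3)² = 4489/9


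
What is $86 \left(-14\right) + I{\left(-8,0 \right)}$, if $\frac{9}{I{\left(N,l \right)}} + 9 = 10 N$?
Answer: $- \frac{107165}{89} \approx -1204.1$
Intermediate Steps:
$I{\left(N,l \right)} = \frac{9}{-9 + 10 N}$
$86 \left(-14\right) + I{\left(-8,0 \right)} = 86 \left(-14\right) + \frac{9}{-9 + 10 \left(-8\right)} = -1204 + \frac{9}{-9 - 80} = -1204 + \frac{9}{-89} = -1204 + 9 \left(- \frac{1}{89}\right) = -1204 - \frac{9}{89} = - \frac{107165}{89}$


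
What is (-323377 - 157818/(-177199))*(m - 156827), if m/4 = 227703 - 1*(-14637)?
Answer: -46559703567528265/177199 ≈ -2.6275e+11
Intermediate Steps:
m = 969360 (m = 4*(227703 - 1*(-14637)) = 4*(227703 + 14637) = 4*242340 = 969360)
(-323377 - 157818/(-177199))*(m - 156827) = (-323377 - 157818/(-177199))*(969360 - 156827) = (-323377 - 157818*(-1/177199))*812533 = (-323377 + 157818/177199)*812533 = -57301923205/177199*812533 = -46559703567528265/177199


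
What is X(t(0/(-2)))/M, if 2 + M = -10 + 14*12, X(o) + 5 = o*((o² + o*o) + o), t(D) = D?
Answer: -5/156 ≈ -0.032051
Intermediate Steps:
X(o) = -5 + o*(o + 2*o²) (X(o) = -5 + o*((o² + o*o) + o) = -5 + o*((o² + o²) + o) = -5 + o*(2*o² + o) = -5 + o*(o + 2*o²))
M = 156 (M = -2 + (-10 + 14*12) = -2 + (-10 + 168) = -2 + 158 = 156)
X(t(0/(-2)))/M = (-5 + (0/(-2))² + 2*(0/(-2))³)/156 = (-5 + (0*(-½))² + 2*(0*(-½))³)*(1/156) = (-5 + 0² + 2*0³)*(1/156) = (-5 + 0 + 2*0)*(1/156) = (-5 + 0 + 0)*(1/156) = -5*1/156 = -5/156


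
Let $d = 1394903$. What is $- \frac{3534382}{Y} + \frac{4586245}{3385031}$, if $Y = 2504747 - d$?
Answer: $- \frac{3436988070031}{1878428172582} \approx -1.8297$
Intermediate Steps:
$Y = 1109844$ ($Y = 2504747 - 1394903 = 1109844$)
$- \frac{3534382}{Y} + \frac{4586245}{3385031} = - \frac{3534382}{1109844} + \frac{4586245}{3385031} = \left(-3534382\right) \frac{1}{1109844} + 4586245 \cdot \frac{1}{3385031} = - \frac{1767191}{554922} + \frac{4586245}{3385031} = - \frac{3436988070031}{1878428172582}$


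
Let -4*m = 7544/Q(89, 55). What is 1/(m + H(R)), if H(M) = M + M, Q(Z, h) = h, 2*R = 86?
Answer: 55/2844 ≈ 0.019339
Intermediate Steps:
R = 43 (R = (½)*86 = 43)
H(M) = 2*M
m = -1886/55 ≈ -34.291
1/(m + H(R)) = 1/(-1886/55 + 2*43) = 1/(-1886/55 + 86) = 1/(2844/55) = 55/2844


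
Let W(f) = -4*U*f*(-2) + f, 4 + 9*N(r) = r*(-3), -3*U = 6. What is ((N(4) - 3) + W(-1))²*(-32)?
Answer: -270848/81 ≈ -3343.8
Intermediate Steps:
U = -2 (U = -⅓*6 = -2)
N(r) = -4/9 - r/3 (N(r) = -4/9 + (r*(-3))/9 = -4/9 + (-3*r)/9 = -4/9 - r/3)
W(f) = -15*f (W(f) = -4*(-2*f)*(-2) + f = -16*f + f = -15*f)
((N(4) - 3) + W(-1))²*(-32) = (((-4/9 - ⅓*4) - 3) - 15*(-1))²*(-32) = (((-4/9 - 4/3) - 3) + 15)²*(-32) = ((-16/9 - 3) + 15)²*(-32) = (-43/9 + 15)²*(-32) = (92/9)²*(-32) = (8464/81)*(-32) = -270848/81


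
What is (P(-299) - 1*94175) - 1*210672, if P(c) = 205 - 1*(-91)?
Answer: -304551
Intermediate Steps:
P(c) = 296 (P(c) = 205 + 91 = 296)
(P(-299) - 1*94175) - 1*210672 = (296 - 1*94175) - 1*210672 = (296 - 94175) - 210672 = -93879 - 210672 = -304551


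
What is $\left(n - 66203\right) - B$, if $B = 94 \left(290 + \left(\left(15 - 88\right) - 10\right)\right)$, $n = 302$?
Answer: $-85359$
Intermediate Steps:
$B = 19458$ ($B = 94 \left(290 + \left(\left(15 - 88\right) - 10\right)\right) = 94 \left(290 - 83\right) = 94 \cdot 207 = 19458$)
$\left(n - 66203\right) - B = \left(302 - 66203\right) - 19458 = -65901 - 19458 = -85359$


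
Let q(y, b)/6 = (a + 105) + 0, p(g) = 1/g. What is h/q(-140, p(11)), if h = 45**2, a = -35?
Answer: 135/28 ≈ 4.8214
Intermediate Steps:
q(y, b) = 420 (q(y, b) = 6*((-35 + 105) + 0) = 6*(70 + 0) = 6*70 = 420)
h = 2025
h/q(-140, p(11)) = 2025/420 = 2025*(1/420) = 135/28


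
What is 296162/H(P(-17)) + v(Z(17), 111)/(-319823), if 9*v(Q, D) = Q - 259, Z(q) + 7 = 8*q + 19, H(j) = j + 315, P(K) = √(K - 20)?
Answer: 44754927467882/47619405939 - 148081*I*√37/49631 ≈ 939.85 - 18.149*I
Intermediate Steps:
P(K) = √(-20 + K)
H(j) = 315 + j
Z(q) = 12 + 8*q (Z(q) = -7 + (8*q + 19) = -7 + (19 + 8*q) = 12 + 8*q)
v(Q, D) = -259/9 + Q/9 (v(Q, D) = (Q - 259)/9 = (-259 + Q)/9 = -259/9 + Q/9)
296162/H(P(-17)) + v(Z(17), 111)/(-319823) = 296162/(315 + √(-20 - 17)) + (-259/9 + (12 + 8*17)/9)/(-319823) = 296162/(315 + √(-37)) + (-259/9 + (12 + 136)/9)*(-1/319823) = 296162/(315 + I*√37) + (-259/9 + (⅑)*148)*(-1/319823) = 296162/(315 + I*√37) + (-259/9 + 148/9)*(-1/319823) = 296162/(315 + I*√37) - 37/3*(-1/319823) = 296162/(315 + I*√37) + 37/959469 = 37/959469 + 296162/(315 + I*√37)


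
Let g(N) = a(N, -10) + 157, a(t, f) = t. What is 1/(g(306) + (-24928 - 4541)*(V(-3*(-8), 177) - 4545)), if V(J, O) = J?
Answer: 1/133229812 ≈ 7.5058e-9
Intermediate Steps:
g(N) = 157 + N (g(N) = N + 157 = 157 + N)
1/(g(306) + (-24928 - 4541)*(V(-3*(-8), 177) - 4545)) = 1/((157 + 306) + (-24928 - 4541)*(-3*(-8) - 4545)) = 1/(463 - 29469*(24 - 4545)) = 1/(463 - 29469*(-4521)) = 1/(463 + 133229349) = 1/133229812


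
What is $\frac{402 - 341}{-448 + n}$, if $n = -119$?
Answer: $- \frac{61}{567} \approx -0.10758$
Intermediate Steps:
$\frac{402 - 341}{-448 + n} = \frac{402 - 341}{-448 - 119} = \frac{61}{-567} = 61 \left(- \frac{1}{567}\right) = - \frac{61}{567}$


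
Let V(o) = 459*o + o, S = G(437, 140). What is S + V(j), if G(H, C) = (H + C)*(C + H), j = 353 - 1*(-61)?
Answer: 523369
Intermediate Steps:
j = 414 (j = 353 + 61 = 414)
G(H, C) = (C + H)² (G(H, C) = (C + H)*(C + H) = (C + H)²)
S = 332929 (S = (140 + 437)² = 577² = 332929)
V(o) = 460*o
S + V(j) = 332929 + 460*414 = 332929 + 190440 = 523369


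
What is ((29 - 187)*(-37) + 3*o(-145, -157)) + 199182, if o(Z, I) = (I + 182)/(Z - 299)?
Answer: 30344119/148 ≈ 2.0503e+5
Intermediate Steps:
o(Z, I) = (182 + I)/(-299 + Z)
((29 - 187)*(-37) + 3*o(-145, -157)) + 199182 = ((29 - 187)*(-37) + 3*((182 - 157)/(-299 - 145))) + 199182 = (-158*(-37) + 3*(25/(-444))) + 199182 = (5846 + 3*(-1/444*25)) + 199182 = (5846 + 3*(-25/444)) + 199182 = (5846 - 25/148) + 199182 = 865183/148 + 199182 = 30344119/148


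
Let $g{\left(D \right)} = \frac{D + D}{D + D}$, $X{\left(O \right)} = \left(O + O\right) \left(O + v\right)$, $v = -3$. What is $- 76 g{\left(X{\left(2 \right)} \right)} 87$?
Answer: $-6612$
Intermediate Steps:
$X{\left(O \right)} = 2 O \left(-3 + O\right)$ ($X{\left(O \right)} = \left(O + O\right) \left(O - 3\right) = 2 O \left(-3 + O\right)$)
$g{\left(D \right)} = 1$ ($g{\left(D \right)} = \frac{2 D}{2 D} = 2 D \frac{1}{2 D} = 1$)
$- 76 g{\left(X{\left(2 \right)} \right)} 87 = \left(-76\right) 1 \cdot 87 = \left(-76\right) 87 = -6612$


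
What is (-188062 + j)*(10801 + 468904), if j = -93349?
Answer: -134994263755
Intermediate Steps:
(-188062 + j)*(10801 + 468904) = (-188062 - 93349)*(10801 + 468904) = -281411*479705 = -134994263755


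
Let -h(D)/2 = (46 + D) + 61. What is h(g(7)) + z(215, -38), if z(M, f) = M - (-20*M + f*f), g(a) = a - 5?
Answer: 2853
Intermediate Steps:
g(a) = -5 + a
z(M, f) = -f² + 21*M (z(M, f) = M - (-20*M + f²) = M - (f² - 20*M) = M + (-f² + 20*M) = -f² + 21*M)
h(D) = -214 - 2*D (h(D) = -2*((46 + D) + 61) = -2*(107 + D) = -214 - 2*D)
h(g(7)) + z(215, -38) = (-214 - 2*(-5 + 7)) + (-1*(-38)² + 21*215) = (-214 - 2*2) + (-1*1444 + 4515) = (-214 - 4) + (-1444 + 4515) = -218 + 3071 = 2853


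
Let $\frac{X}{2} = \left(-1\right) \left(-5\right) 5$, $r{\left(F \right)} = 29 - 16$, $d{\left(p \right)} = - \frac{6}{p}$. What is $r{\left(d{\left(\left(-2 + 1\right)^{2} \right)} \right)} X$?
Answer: $650$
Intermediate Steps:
$r{\left(F \right)} = 13$ ($r{\left(F \right)} = 29 - 16 = 13$)
$X = 50$ ($X = 2 \left(-1\right) \left(-5\right) 5 = 2 \cdot 5 \cdot 5 = 2 \cdot 25 = 50$)
$r{\left(d{\left(\left(-2 + 1\right)^{2} \right)} \right)} X = 13 \cdot 50 = 650$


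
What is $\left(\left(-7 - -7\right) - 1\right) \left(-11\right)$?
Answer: $11$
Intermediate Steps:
$\left(\left(-7 - -7\right) - 1\right) \left(-11\right) = \left(\left(-7 + 7\right) - 1\right) \left(-11\right) = \left(0 - 1\right) \left(-11\right) = \left(-1\right) \left(-11\right) = 11$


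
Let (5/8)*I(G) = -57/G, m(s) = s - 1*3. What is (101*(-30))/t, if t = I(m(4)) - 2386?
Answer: 7575/6193 ≈ 1.2232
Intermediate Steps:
m(s) = -3 + s (m(s) = s - 3 = -3 + s)
I(G) = -456/(5*G) (I(G) = 8*(-57/G)/5 = -456/(5*G))
t = -12386/5 (t = -456/(5*(-3 + 4)) - 2386 = -456/5/1 - 2386 = -456/5*1 - 2386 = -456/5 - 2386 = -12386/5 ≈ -2477.2)
(101*(-30))/t = (101*(-30))/(-12386/5) = -3030*(-5/12386) = 7575/6193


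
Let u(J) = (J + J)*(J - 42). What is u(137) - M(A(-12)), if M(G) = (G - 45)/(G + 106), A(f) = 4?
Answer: 2863341/110 ≈ 26030.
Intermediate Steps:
M(G) = (-45 + G)/(106 + G)
u(J) = 2*J*(-42 + J) (u(J) = (2*J)*(-42 + J) = 2*J*(-42 + J))
u(137) - M(A(-12)) = 2*137*(-42 + 137) - (-45 + 4)/(106 + 4) = 2*137*95 - (-41)/110 = 26030 - (-41)/110 = 26030 - 1*(-41/110) = 26030 + 41/110 = 2863341/110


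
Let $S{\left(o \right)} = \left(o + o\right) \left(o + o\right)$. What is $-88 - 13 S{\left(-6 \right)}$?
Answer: $-1960$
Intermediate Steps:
$S{\left(o \right)} = 4 o^{2}$ ($S{\left(o \right)} = 2 o 2 o = 4 o^{2}$)
$-88 - 13 S{\left(-6 \right)} = -88 - 13 \cdot 4 \left(-6\right)^{2} = -88 - 13 \cdot 4 \cdot 36 = -88 - 1872 = -1960$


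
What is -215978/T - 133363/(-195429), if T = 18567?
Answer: -13244071247/1209510081 ≈ -10.950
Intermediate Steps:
-215978/T - 133363/(-195429) = -215978/18567 - 133363/(-195429) = -215978*1/18567 - 133363*(-1/195429) = -215978/18567 + 133363/195429 = -13244071247/1209510081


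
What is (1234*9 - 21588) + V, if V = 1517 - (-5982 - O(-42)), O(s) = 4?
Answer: -2979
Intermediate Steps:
V = 7503 (V = 1517 - (-5982 - 1*4) = 1517 - (-5982 - 4) = 1517 - 1*(-5986) = 1517 + 5986 = 7503)
(1234*9 - 21588) + V = (1234*9 - 21588) + 7503 = (11106 - 21588) + 7503 = -10482 + 7503 = -2979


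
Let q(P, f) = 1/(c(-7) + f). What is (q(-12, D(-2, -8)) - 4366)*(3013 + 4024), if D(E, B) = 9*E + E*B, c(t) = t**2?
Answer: -1443999437/47 ≈ -3.0723e+7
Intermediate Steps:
D(E, B) = 9*E + B*E
q(P, f) = 1/(49 + f) (q(P, f) = 1/((-7)**2 + f) = 1/(49 + f))
(q(-12, D(-2, -8)) - 4366)*(3013 + 4024) = (1/(49 - 2*(9 - 8)) - 4366)*(3013 + 4024) = (1/(49 - 2*1) - 4366)*7037 = (1/(49 - 2) - 4366)*7037 = (1/47 - 4366)*7037 = -205201/47*7037 = -1443999437/47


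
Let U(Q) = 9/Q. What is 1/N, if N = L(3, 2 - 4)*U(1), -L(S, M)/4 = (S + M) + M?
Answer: 1/36 ≈ 0.027778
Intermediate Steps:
L(S, M) = -8*M - 4*S (L(S, M) = -4*((S + M) + M) = -4*((M + S) + M) = -4*(S + 2*M) = -8*M - 4*S)
N = 36 (N = (-8*(2 - 4) - 4*3)*(9/1) = (-8*(-2) - 12)*(9*1) = (16 - 12)*9 = 4*9 = 36)
1/N = 1/36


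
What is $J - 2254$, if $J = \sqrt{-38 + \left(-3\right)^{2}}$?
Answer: $-2254 + i \sqrt{29} \approx -2254.0 + 5.3852 i$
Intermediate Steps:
$J = i \sqrt{29}$ ($J = \sqrt{-38 + 9} = \sqrt{-29} = i \sqrt{29} \approx 5.3852 i$)
$J - 2254 = i \sqrt{29} - 2254 = -2254 + i \sqrt{29}$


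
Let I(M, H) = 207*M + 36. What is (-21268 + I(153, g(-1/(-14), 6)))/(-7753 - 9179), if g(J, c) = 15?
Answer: -10439/16932 ≈ -0.61652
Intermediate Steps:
I(M, H) = 36 + 207*M
(-21268 + I(153, g(-1/(-14), 6)))/(-7753 - 9179) = (-21268 + (36 + 207*153))/(-7753 - 9179) = (-21268 + (36 + 31671))/(-16932) = (-21268 + 31707)*(-1/16932) = 10439*(-1/16932) = -10439/16932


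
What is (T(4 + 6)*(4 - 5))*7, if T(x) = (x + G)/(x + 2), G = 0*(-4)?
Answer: -35/6 ≈ -5.8333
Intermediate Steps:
G = 0
T(x) = x/(2 + x) (T(x) = (x + 0)/(x + 2) = x/(2 + x))
(T(4 + 6)*(4 - 5))*7 = (((4 + 6)/(2 + (4 + 6)))*(4 - 5))*7 = ((10/(2 + 10))*(-1))*7 = ((10/12)*(-1))*7 = ((10*(1/12))*(-1))*7 = ((5/6)*(-1))*7 = -5/6*7 = -35/6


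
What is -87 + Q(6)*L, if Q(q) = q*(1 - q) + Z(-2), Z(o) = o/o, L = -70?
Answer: 1943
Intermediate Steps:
Z(o) = 1
Q(q) = 1 + q*(1 - q) (Q(q) = q*(1 - q) + 1 = 1 + q*(1 - q))
-87 + Q(6)*L = -87 + (1 + 6 - 1*6²)*(-70) = -87 + (1 + 6 - 1*36)*(-70) = -87 + (1 + 6 - 36)*(-70) = -87 - 29*(-70) = -87 + 2030 = 1943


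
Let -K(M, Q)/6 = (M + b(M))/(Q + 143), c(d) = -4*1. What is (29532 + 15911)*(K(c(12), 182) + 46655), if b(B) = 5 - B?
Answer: 137809033067/65 ≈ 2.1201e+9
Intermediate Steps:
c(d) = -4
K(M, Q) = -30/(143 + Q) (K(M, Q) = -6*(M + (5 - M))/(Q + 143) = -30/(143 + Q))
(29532 + 15911)*(K(c(12), 182) + 46655) = (29532 + 15911)*(-30/(143 + 182) + 46655) = 45443*(-30/325 + 46655) = 45443*(-30*1/325 + 46655) = 45443*(-6/65 + 46655) = 45443*(3032569/65) = 137809033067/65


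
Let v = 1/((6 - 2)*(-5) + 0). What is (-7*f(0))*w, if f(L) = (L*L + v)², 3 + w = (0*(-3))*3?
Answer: 21/400 ≈ 0.052500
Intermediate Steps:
w = -3 (w = -3 + (0*(-3))*3 = -3 + 0*3 = -3 + 0 = -3)
v = -1/20 (v = 1/(4*(-5) + 0) = 1/(-20 + 0) = 1/(-20) = -1/20 ≈ -0.050000)
f(L) = (-1/20 + L²)² (f(L) = (L*L - 1/20)² = (L² - 1/20)² = (-1/20 + L²)²)
(-7*f(0))*w = -7*(-1 + 20*0²)²/400*(-3) = -7*(-1 + 20*0)²/400*(-3) = -7*(-1 + 0)²/400*(-3) = -7*(-1)²/400*(-3) = -7/400*(-3) = 21/400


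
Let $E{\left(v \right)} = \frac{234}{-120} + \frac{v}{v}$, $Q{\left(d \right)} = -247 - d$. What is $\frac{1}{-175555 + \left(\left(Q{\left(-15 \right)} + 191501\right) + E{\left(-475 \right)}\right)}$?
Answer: $\frac{20}{314261} \approx 6.3641 \cdot 10^{-5}$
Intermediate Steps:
$E{\left(v \right)} = - \frac{19}{20}$ ($E{\left(v \right)} = 234 \left(- \frac{1}{120}\right) + 1 = - \frac{39}{20} + 1 = - \frac{19}{20}$)
$\frac{1}{-175555 + \left(\left(Q{\left(-15 \right)} + 191501\right) + E{\left(-475 \right)}\right)} = \frac{1}{-175555 + \left(\left(\left(-247 - -15\right) + 191501\right) - \frac{19}{20}\right)} = \frac{1}{-175555 + \left(\left(\left(-247 + 15\right) + 191501\right) - \frac{19}{20}\right)} = \frac{1}{-175555 + \left(\left(-232 + 191501\right) - \frac{19}{20}\right)} = \frac{1}{-175555 + \left(191269 - \frac{19}{20}\right)} = \frac{1}{-175555 + \frac{3825361}{20}} = \frac{1}{\frac{314261}{20}} = \frac{20}{314261}$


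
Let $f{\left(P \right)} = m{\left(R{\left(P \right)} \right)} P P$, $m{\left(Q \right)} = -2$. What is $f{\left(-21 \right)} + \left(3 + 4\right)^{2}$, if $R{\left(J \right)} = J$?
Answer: $-833$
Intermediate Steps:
$f{\left(P \right)} = - 2 P^{2}$ ($f{\left(P \right)} = - 2 P P = - 2 P^{2}$)
$f{\left(-21 \right)} + \left(3 + 4\right)^{2} = - 2 \left(-21\right)^{2} + \left(3 + 4\right)^{2} = \left(-2\right) 441 + 7^{2} = -882 + 49 = -833$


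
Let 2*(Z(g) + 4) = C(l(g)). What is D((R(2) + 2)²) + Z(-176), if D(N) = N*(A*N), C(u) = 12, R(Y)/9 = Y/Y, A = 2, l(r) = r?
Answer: 29284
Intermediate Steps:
R(Y) = 9 (R(Y) = 9*(Y/Y) = 9*1 = 9)
D(N) = 2*N² (D(N) = N*(2*N) = 2*N²)
Z(g) = 2 (Z(g) = -4 + (½)*12 = -4 + 6 = 2)
D((R(2) + 2)²) + Z(-176) = 2*((9 + 2)²)² + 2 = 2*(11²)² + 2 = 2*121² + 2 = 2*14641 + 2 = 29282 + 2 = 29284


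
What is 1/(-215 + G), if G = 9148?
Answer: 1/8933 ≈ 0.00011194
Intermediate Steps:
1/(-215 + G) = 1/(-215 + 9148) = 1/8933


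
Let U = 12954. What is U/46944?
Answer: 2159/7824 ≈ 0.27595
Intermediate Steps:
U/46944 = 12954/46944 = 12954*(1/46944) = 2159/7824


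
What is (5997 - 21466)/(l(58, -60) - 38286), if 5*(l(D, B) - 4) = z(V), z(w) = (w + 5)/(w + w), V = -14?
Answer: 2165660/5359471 ≈ 0.40408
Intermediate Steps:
z(w) = (5 + w)/(2*w) (z(w) = (5 + w)/((2*w)) = (5 + w)*(1/(2*w)) = (5 + w)/(2*w))
l(D, B) = 569/140 (l(D, B) = 4 + ((½)*(5 - 14)/(-14))/5 = 4 + ((½)*(-1/14)*(-9))/5 = 4 + (⅕)*(9/28) = 4 + 9/140 = 569/140)
(5997 - 21466)/(l(58, -60) - 38286) = (5997 - 21466)/(569/140 - 38286) = -15469/(-5359471/140) = -15469*(-140/5359471) = 2165660/5359471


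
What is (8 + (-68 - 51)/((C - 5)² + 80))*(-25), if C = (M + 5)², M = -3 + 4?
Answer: -205225/1041 ≈ -197.14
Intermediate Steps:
M = 1
C = 36 (C = (1 + 5)² = 6² = 36)
(8 + (-68 - 51)/((C - 5)² + 80))*(-25) = (8 + (-68 - 51)/((36 - 5)² + 80))*(-25) = (8 - 119/(31² + 80))*(-25) = (8 - 119/(961 + 80))*(-25) = (8 - 119/1041)*(-25) = (8209/1041)*(-25) = -205225/1041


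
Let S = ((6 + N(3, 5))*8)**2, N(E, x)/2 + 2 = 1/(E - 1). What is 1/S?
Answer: 1/576 ≈ 0.0017361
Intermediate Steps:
N(E, x) = -4 + 2/(-1 + E) (N(E, x) = -4 + 2/(E - 1) = -4 + 2/(-1 + E))
S = 576 (S = ((6 + 2*(3 - 2*3)/(-1 + 3))*8)**2 = ((6 + 2*(3 - 6)/2)*8)**2 = ((6 + 2*(1/2)*(-3))*8)**2 = ((6 - 3)*8)**2 = (3*8)**2 = 24**2 = 576)
1/S = 1/576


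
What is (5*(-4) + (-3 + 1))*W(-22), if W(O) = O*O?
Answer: -10648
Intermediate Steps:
W(O) = O²
(5*(-4) + (-3 + 1))*W(-22) = (5*(-4) + (-3 + 1))*(-22)² = (-20 - 2)*484 = -22*484 = -10648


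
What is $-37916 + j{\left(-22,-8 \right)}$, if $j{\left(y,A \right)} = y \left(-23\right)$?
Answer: $-37410$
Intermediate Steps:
$j{\left(y,A \right)} = - 23 y$
$-37916 + j{\left(-22,-8 \right)} = -37916 - -506 = -37916 + 506 = -37410$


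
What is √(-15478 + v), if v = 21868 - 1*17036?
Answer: I*√10646 ≈ 103.18*I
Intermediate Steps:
v = 4832 (v = 21868 - 17036 = 4832)
√(-15478 + v) = √(-15478 + 4832) = √(-10646) = I*√10646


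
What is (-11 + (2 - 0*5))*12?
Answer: -108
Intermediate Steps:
(-11 + (2 - 0*5))*12 = (-11 + (2 - 1*0))*12 = (-11 + (2 + 0))*12 = (-11 + 2)*12 = -9*12 = -108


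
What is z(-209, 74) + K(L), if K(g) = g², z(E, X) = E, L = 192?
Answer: 36655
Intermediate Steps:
z(-209, 74) + K(L) = -209 + 192² = -209 + 36864 = 36655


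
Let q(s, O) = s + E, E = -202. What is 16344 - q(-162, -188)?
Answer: 16708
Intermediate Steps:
q(s, O) = -202 + s (q(s, O) = s - 202 = -202 + s)
16344 - q(-162, -188) = 16344 - (-202 - 162) = 16344 - 1*(-364) = 16344 + 364 = 16708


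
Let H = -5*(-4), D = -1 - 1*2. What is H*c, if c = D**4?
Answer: 1620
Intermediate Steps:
D = -3 (D = -1 - 2 = -3)
H = 20
c = 81 (c = (-3)**4 = 81)
H*c = 20*81 = 1620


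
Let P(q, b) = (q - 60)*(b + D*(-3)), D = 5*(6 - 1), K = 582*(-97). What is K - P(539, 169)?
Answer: -101480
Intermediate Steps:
K = -56454
D = 25 (D = 5*5 = 25)
P(q, b) = (-75 + b)*(-60 + q) (P(q, b) = (q - 60)*(b + 25*(-3)) = (-60 + q)*(b - 75) = (-60 + q)*(-75 + b) = (-75 + b)*(-60 + q))
K - P(539, 169) = -56454 - (4500 - 75*539 - 60*169 + 169*539) = -56454 - (4500 - 40425 - 10140 + 91091) = -56454 - 1*45026 = -56454 - 45026 = -101480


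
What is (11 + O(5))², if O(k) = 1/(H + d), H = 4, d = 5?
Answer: 10000/81 ≈ 123.46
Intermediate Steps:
O(k) = ⅑ (O(k) = 1/(4 + 5) = 1/9 = ⅑)
(11 + O(5))² = (11 + ⅑)² = (100/9)² = 10000/81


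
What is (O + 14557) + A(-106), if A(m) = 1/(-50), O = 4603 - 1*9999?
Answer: 458049/50 ≈ 9161.0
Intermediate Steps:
O = -5396 (O = 4603 - 9999 = -5396)
A(m) = -1/50
(O + 14557) + A(-106) = (-5396 + 14557) - 1/50 = 9161 - 1/50 = 458049/50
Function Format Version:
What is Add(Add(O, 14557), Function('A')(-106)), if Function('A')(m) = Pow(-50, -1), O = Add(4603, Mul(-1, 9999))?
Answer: Rational(458049, 50) ≈ 9161.0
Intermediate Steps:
O = -5396 (O = Add(4603, -9999) = -5396)
Function('A')(m) = Rational(-1, 50)
Add(Add(O, 14557), Function('A')(-106)) = Add(Add(-5396, 14557), Rational(-1, 50)) = Add(9161, Rational(-1, 50)) = Rational(458049, 50)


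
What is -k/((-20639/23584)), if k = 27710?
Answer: 653512640/20639 ≈ 31664.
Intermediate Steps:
-k/((-20639/23584)) = -27710/((-20639/23584)) = -27710/((-20639*1/23584)) = -27710/(-20639/23584) = -27710*(-23584)/20639 = -1*(-653512640/20639) = 653512640/20639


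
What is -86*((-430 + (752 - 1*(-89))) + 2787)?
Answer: -275028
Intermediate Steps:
-86*((-430 + (752 - 1*(-89))) + 2787) = -86*((-430 + (752 + 89)) + 2787) = -86*((-430 + 841) + 2787) = -86*(411 + 2787) = -86*3198 = -275028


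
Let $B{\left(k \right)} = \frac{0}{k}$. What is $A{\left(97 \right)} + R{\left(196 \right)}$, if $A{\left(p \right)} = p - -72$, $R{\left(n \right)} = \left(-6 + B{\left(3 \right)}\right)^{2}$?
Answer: $205$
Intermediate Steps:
$B{\left(k \right)} = 0$
$R{\left(n \right)} = 36$ ($R{\left(n \right)} = \left(-6 + 0\right)^{2} = \left(-6\right)^{2} = 36$)
$A{\left(p \right)} = 72 + p$ ($A{\left(p \right)} = p + 72 = 72 + p$)
$A{\left(97 \right)} + R{\left(196 \right)} = \left(72 + 97\right) + 36 = 169 + 36 = 205$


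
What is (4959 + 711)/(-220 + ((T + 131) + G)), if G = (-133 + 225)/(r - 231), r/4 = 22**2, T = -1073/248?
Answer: -77338800/1272239 ≈ -60.790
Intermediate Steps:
T = -1073/248 (T = -1073*1/248 = -1073/248 ≈ -4.3266)
r = 1936 (r = 4*22**2 = 4*484 = 1936)
G = 92/1705 (G = (-133 + 225)/(1936 - 231) = 92/1705 ≈ 0.053959)
(4959 + 711)/(-220 + ((T + 131) + G)) = (4959 + 711)/(-220 + ((-1073/248 + 131) + 92/1705)) = 5670/(-220 + (31415/248 + 92/1705)) = 5670/(-220 + 1728561/13640) = 5670/(-1272239/13640) = 5670*(-13640/1272239) = -77338800/1272239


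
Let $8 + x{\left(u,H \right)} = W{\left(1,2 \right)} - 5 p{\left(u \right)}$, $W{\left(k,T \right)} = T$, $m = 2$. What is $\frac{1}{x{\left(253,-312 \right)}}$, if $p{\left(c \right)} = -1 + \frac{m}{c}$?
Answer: $- \frac{253}{263} \approx -0.96198$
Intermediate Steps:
$p{\left(c \right)} = -1 + \frac{2}{c}$
$x{\left(u,H \right)} = -6 - \frac{5 \left(2 - u\right)}{u}$ ($x{\left(u,H \right)} = -8 + \left(2 - 5 \frac{2 - u}{u}\right) = -8 + \left(2 - \frac{5 \left(2 - u\right)}{u}\right) = -6 - \frac{5 \left(2 - u\right)}{u}$)
$\frac{1}{x{\left(253,-312 \right)}} = \frac{1}{\frac{1}{253} \left(-10 - 253\right)} = \frac{1}{\frac{1}{253} \left(-263\right)} = \frac{1}{- \frac{263}{253}} = - \frac{253}{263}$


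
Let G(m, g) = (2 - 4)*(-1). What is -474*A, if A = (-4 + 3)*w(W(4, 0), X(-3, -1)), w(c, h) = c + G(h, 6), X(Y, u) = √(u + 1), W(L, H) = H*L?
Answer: 948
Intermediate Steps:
X(Y, u) = √(1 + u)
G(m, g) = 2 (G(m, g) = -2*(-1) = 2)
w(c, h) = 2 + c (w(c, h) = c + 2 = 2 + c)
A = -2 (A = (-4 + 3)*(2 + 0*4) = -(2 + 0) = -1*2 = -2)
-474*A = -474*(-2) = 948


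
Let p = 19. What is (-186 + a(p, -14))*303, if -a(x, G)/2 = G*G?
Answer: -175134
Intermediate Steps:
a(x, G) = -2*G**2 (a(x, G) = -2*G*G = -2*G**2)
(-186 + a(p, -14))*303 = (-186 - 2*(-14)**2)*303 = (-186 - 2*196)*303 = (-186 - 392)*303 = -578*303 = -175134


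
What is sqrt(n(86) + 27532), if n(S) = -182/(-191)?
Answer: sqrt(1004429654)/191 ≈ 165.93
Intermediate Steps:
n(S) = 182/191 (n(S) = -182*(-1/191) = 182/191)
sqrt(n(86) + 27532) = sqrt(182/191 + 27532) = sqrt(5258794/191) = sqrt(1004429654)/191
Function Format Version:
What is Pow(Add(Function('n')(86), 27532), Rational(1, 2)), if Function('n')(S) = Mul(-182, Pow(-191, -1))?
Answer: Mul(Rational(1, 191), Pow(1004429654, Rational(1, 2))) ≈ 165.93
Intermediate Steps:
Function('n')(S) = Rational(182, 191) (Function('n')(S) = Mul(-182, Rational(-1, 191)) = Rational(182, 191))
Pow(Add(Function('n')(86), 27532), Rational(1, 2)) = Pow(Add(Rational(182, 191), 27532), Rational(1, 2)) = Pow(Rational(5258794, 191), Rational(1, 2)) = Mul(Rational(1, 191), Pow(1004429654, Rational(1, 2)))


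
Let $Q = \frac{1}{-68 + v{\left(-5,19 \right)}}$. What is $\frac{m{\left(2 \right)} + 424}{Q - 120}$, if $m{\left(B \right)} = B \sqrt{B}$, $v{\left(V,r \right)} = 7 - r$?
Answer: $- \frac{33920}{9601} - \frac{160 \sqrt{2}}{9601} \approx -3.5565$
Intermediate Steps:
$Q = - \frac{1}{80}$ ($Q = \frac{1}{-68 + \left(7 - 19\right)} = \frac{1}{-68 - 12} = \frac{1}{-80} = - \frac{1}{80} \approx -0.0125$)
$m{\left(B \right)} = B^{\frac{3}{2}}$
$\frac{m{\left(2 \right)} + 424}{Q - 120} = \frac{2^{\frac{3}{2}} + 424}{- \frac{1}{80} - 120} = \frac{2 \sqrt{2} + 424}{- \frac{1}{80} - 120} = \frac{424 + 2 \sqrt{2}}{- \frac{9601}{80}} = \left(424 + 2 \sqrt{2}\right) \left(- \frac{80}{9601}\right) = - \frac{33920}{9601} - \frac{160 \sqrt{2}}{9601}$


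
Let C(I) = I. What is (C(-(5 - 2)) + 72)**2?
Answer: 4761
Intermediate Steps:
(C(-(5 - 2)) + 72)**2 = (-(5 - 2) + 72)**2 = (-1*3 + 72)**2 = (-3 + 72)**2 = 69**2 = 4761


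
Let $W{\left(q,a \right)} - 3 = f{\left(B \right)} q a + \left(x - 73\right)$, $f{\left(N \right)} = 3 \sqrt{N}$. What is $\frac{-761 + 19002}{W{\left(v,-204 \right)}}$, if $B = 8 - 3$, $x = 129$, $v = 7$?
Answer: $- \frac{37111}{3164131} - \frac{2694636 \sqrt{5}}{3164131} \approx -1.916$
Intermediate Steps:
$B = 5$ ($B = 8 - 3 = 5$)
$W{\left(q,a \right)} = 59 + 3 a q \sqrt{5}$ ($W{\left(q,a \right)} = 3 + \left(3 \sqrt{5} q a + \left(129 - 73\right)\right) = 3 + \left(3 q \sqrt{5} a + \left(129 - 73\right)\right) = 3 + \left(3 a q \sqrt{5} + 56\right) = 3 + \left(56 + 3 a q \sqrt{5}\right) = 59 + 3 a q \sqrt{5}$)
$\frac{-761 + 19002}{W{\left(v,-204 \right)}} = \frac{-761 + 19002}{59 + 3 \left(-204\right) 7 \sqrt{5}} = \frac{18241}{59 - 4284 \sqrt{5}}$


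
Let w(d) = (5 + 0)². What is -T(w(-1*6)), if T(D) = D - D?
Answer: 0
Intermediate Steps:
w(d) = 25 (w(d) = 5² = 25)
T(D) = 0
-T(w(-1*6)) = -1*0 = 0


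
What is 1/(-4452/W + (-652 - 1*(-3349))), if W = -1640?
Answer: 410/1106883 ≈ 0.00037041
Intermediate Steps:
1/(-4452/W + (-652 - 1*(-3349))) = 1/(-4452/(-1640) + (-652 - 1*(-3349))) = 1/(-4452*(-1/1640) + (-652 + 3349)) = 1/(1113/410 + 2697) = 1/(1106883/410) = 410/1106883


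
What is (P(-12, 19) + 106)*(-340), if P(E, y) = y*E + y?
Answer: 35020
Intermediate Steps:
P(E, y) = y + E*y (P(E, y) = E*y + y = y + E*y)
(P(-12, 19) + 106)*(-340) = (19*(1 - 12) + 106)*(-340) = (19*(-11) + 106)*(-340) = (-209 + 106)*(-340) = -103*(-340) = 35020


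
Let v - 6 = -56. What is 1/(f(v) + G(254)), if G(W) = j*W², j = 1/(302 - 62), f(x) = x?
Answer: 60/13129 ≈ 0.0045700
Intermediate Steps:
v = -50 (v = 6 - 56 = -50)
j = 1/240 ≈ 0.0041667
G(W) = W²/240
1/(f(v) + G(254)) = 1/(-50 + (1/240)*254²) = 1/(-50 + (1/240)*64516) = 1/(-50 + 16129/60) = 1/(13129/60) = 60/13129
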